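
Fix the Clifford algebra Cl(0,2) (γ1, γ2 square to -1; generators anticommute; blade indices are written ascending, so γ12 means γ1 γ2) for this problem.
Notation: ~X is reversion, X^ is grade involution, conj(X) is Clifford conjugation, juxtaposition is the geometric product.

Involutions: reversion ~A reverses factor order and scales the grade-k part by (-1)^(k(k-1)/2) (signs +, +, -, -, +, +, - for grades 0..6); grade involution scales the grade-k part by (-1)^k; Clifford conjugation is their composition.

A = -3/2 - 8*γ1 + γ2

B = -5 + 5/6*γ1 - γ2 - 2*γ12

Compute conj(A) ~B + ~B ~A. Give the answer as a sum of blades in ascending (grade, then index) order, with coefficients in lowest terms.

first term: -1/6 - 173/4*γ1 - 19/2*γ2 - 61/6*γ12
second term: 91/6 + 147/4*γ1 - 39/2*γ2 - 61/6*γ12
Answer: 15 - 13/2*γ1 - 29*γ2 - 61/3*γ12


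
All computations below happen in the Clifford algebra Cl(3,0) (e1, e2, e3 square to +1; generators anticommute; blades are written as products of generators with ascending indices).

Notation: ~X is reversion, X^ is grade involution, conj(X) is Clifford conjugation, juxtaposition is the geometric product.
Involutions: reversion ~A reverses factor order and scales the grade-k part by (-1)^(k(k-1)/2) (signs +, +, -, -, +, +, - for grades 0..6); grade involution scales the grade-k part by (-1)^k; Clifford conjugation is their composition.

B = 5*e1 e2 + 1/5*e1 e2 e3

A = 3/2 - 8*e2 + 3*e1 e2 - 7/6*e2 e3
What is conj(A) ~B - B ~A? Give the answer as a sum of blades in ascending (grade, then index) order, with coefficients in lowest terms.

first term: -15 + 1207/30*e1 - 3/5*e3 - 15/2*e1 e2 + 223/30*e1 e3 - 3/10*e1 e2 e3
second term: 15 - 1207/30*e1 + 3/5*e3 + 15/2*e1 e2 + 223/30*e1 e3 + 3/10*e1 e2 e3
Answer: -30 + 1207/15*e1 - 6/5*e3 - 15*e1 e2 - 3/5*e1 e2 e3


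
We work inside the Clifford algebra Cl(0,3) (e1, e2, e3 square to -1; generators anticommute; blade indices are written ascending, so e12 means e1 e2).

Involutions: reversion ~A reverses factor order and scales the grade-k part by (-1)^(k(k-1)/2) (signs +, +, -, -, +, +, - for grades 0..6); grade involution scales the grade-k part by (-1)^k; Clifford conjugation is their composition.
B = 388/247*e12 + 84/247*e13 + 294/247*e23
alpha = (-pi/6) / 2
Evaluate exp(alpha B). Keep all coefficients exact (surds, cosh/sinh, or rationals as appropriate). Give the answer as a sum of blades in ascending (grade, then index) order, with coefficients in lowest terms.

B^2 term by term: the squares give (388/247)^2*(e12)^2 + (84/247)^2*(e13)^2 + (294/247)^2*(e23)^2 = 150544/61009*(-1) + 7056/61009*(-1) + 86436/61009*(-1) = -4 (each basis 2-blade squares to minus the product of its generators' squares); cross terms between blades sharing an index anticommute and cancel. So B^2 = -4.
B^2 = -4 — the series telescopes trigonometrically here: l = 2, alpha*l = -pi/6, so exp(alpha B) = cos(-pi/6) + (sin(-pi/6)/2)*B = sqrt(3)/2 + (-1/4)*B.
Answer: sqrt(3)/2 - 97/247*e12 - 21/247*e13 - 147/494*e23


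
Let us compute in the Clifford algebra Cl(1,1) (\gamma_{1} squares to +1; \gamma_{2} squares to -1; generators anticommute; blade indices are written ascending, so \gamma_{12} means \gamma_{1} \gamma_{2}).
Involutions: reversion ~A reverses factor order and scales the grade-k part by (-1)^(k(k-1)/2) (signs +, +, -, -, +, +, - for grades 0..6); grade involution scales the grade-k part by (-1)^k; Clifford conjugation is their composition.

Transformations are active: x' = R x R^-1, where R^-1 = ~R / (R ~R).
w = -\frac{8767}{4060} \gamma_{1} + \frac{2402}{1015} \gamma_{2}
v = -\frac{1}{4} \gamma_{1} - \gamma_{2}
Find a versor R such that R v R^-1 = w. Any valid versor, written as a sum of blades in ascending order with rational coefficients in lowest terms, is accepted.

Since q(v) = q(w) = -\frac{15}{16}, the sum R = v + w = -\frac{4891}{2030} \gamma_{1} + \frac{1387}{1015} \gamma_{2} does the job whenever invertible.
Answer: -\frac{4891}{2030} \gamma_{1} + \frac{1387}{1015} \gamma_{2}


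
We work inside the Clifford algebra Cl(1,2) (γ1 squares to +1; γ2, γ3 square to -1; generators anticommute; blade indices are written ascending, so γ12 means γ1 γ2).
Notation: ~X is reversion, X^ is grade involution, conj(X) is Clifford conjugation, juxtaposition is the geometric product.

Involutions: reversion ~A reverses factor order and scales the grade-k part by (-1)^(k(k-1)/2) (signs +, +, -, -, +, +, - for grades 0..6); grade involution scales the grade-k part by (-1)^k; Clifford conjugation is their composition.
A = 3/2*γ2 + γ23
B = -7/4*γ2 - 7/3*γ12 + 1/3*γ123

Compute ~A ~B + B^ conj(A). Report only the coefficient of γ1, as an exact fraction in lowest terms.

first term: 21/8 + 19/6*γ1 + 7/4*γ3 - 17/6*γ13
second term: 21/8 - 23/6*γ1 + 7/4*γ3 - 11/6*γ13
Answer: -2/3


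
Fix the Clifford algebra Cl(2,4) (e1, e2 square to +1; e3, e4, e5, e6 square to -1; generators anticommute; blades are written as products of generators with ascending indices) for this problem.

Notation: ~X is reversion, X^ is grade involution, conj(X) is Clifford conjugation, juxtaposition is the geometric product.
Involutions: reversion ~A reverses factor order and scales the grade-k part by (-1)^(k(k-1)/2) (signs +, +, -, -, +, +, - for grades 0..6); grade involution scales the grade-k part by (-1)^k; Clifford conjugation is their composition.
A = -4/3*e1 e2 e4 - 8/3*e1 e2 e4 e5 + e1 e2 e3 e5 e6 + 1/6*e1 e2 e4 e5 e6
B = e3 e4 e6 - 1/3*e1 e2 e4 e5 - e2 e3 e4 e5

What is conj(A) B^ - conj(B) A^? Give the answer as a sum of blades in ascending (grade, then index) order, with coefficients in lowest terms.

first term: 8/9 + 4/9*e5 + 1/18*e6 - 8/3*e1 e3 - 4/3*e1 e3 e5 - 1/6*e1 e3 e6 + e1 e4 e6 - 1/3*e3 e4 e6 - 1/6*e1 e2 e3 e5 + 4/3*e1 e2 e3 e6 + e1 e2 e4 e5 + 8/3*e1 e2 e3 e5 e6
second term: 8/9 + 4/9*e5 + 1/18*e6 + 8/3*e1 e3 + 4/3*e1 e3 e5 + 1/6*e1 e3 e6 - e1 e4 e6 + 1/3*e3 e4 e6 - 1/6*e1 e2 e3 e5 + 4/3*e1 e2 e3 e6 + e1 e2 e4 e5 + 8/3*e1 e2 e3 e5 e6
Answer: -16/3*e1 e3 - 8/3*e1 e3 e5 - 1/3*e1 e3 e6 + 2*e1 e4 e6 - 2/3*e3 e4 e6


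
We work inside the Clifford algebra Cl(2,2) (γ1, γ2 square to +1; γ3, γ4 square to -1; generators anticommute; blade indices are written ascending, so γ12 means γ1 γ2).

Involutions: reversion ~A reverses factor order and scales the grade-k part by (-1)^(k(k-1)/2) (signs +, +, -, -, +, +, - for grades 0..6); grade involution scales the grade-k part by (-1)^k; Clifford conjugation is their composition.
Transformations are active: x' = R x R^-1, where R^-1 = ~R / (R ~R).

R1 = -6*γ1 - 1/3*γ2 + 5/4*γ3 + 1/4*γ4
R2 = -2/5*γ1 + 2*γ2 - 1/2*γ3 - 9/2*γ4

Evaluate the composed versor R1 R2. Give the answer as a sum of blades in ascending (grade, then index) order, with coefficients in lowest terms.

Distribute over the terms of R1 (each basis-blade product reordered to ascending indices, repeated generators contracted through their squares):
(-6*γ1) R2 = 12/5 - 12*γ12 + 3*γ13 + 27*γ14
(-1/3*γ2) R2 = -2/3 - 2/15*γ12 + 1/6*γ23 + 3/2*γ24
(5/4*γ3) R2 = 5/8 + 1/2*γ13 - 5/2*γ23 - 45/8*γ34
(1/4*γ4) R2 = 9/8 + 1/10*γ14 - 1/2*γ24 + 1/8*γ34
Summing the partial products and collecting blades:
Answer: 209/60 - 182/15*γ12 + 7/2*γ13 + 271/10*γ14 - 7/3*γ23 + γ24 - 11/2*γ34


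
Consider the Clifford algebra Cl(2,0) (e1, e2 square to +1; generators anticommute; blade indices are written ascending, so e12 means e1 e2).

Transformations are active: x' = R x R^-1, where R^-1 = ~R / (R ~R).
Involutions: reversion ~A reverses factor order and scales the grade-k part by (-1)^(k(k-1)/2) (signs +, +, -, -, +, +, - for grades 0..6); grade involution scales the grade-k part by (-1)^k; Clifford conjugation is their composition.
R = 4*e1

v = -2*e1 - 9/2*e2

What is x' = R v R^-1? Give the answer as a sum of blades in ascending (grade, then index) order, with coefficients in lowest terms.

~R = 4*e1, and R ~R = 16, so R^-1 = ~R / (16).
R v = -8 - 18*e12
Answer: -2*e1 + 9/2*e2


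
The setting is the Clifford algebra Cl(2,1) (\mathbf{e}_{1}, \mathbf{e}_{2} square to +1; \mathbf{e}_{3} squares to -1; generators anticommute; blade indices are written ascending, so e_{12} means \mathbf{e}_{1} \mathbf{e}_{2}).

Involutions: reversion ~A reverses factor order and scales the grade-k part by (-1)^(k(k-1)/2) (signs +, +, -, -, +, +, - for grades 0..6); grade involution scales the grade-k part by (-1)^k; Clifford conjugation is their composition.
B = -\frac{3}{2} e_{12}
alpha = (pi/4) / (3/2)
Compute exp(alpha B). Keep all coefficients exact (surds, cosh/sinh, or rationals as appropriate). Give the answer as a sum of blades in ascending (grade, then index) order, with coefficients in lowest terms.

B^2 = (-\frac{3}{2})^2*(e_{12})^2 = \frac{9}{4}*(-1) = -\frac{9}{4} (a basis 2-blade squares to minus the product of its generators' squares).
B^2 = -\frac{9}{4} — since the square is negative, the closed form is circular: l = \frac{3}{2}, alpha*l = \frac{\pi}{4}, so exp(alpha B) = cos(\frac{\pi}{4}) + (sin(\frac{\pi}{4})/(\frac{3}{2}))*B = \frac{\sqrt{2}}{2} + (\frac{\sqrt{2}}{3})*B.
Answer: \frac{\sqrt{2}}{2} - \frac{\sqrt{2}}{2} e_{12}


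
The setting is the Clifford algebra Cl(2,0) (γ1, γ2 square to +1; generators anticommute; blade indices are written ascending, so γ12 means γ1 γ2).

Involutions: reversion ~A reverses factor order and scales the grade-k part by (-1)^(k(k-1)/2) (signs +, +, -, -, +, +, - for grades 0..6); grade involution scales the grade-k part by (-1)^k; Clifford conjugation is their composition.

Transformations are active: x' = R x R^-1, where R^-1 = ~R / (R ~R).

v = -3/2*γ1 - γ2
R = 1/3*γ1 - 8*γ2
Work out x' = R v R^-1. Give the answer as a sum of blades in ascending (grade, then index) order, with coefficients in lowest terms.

~R = 1/3*γ1 - 8*γ2, and R ~R = 577/9, so R^-1 = ~R / (577/9).
R v = 15/2 - 37/3*γ12
Answer: 1821/1154*γ1 - 503/577*γ2


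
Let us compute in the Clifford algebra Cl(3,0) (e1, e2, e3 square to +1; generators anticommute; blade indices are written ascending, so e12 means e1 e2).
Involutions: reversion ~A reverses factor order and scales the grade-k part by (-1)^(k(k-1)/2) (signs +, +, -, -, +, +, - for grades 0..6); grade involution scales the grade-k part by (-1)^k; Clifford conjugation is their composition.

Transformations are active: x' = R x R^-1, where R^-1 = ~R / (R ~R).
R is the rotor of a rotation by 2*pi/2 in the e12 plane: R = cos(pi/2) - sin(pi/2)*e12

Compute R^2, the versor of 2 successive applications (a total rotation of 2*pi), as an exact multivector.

Because a rotor carries half the rotation angle, composing 2 copies of this e12-plane rotor multiplies the phase: 2*(pi/2) = pi, hence R^2 = cos(pi) - sin(pi)*e12.
cos(pi) = -1 and sin(pi) = 0, so R^2 = -1. The total rotation 2*pi is 1 full turn, so every vector returns to itself, yet the rotor is -1, on the OTHER sheet of the double cover (an odd number of 2*pi turns).
Answer: -1


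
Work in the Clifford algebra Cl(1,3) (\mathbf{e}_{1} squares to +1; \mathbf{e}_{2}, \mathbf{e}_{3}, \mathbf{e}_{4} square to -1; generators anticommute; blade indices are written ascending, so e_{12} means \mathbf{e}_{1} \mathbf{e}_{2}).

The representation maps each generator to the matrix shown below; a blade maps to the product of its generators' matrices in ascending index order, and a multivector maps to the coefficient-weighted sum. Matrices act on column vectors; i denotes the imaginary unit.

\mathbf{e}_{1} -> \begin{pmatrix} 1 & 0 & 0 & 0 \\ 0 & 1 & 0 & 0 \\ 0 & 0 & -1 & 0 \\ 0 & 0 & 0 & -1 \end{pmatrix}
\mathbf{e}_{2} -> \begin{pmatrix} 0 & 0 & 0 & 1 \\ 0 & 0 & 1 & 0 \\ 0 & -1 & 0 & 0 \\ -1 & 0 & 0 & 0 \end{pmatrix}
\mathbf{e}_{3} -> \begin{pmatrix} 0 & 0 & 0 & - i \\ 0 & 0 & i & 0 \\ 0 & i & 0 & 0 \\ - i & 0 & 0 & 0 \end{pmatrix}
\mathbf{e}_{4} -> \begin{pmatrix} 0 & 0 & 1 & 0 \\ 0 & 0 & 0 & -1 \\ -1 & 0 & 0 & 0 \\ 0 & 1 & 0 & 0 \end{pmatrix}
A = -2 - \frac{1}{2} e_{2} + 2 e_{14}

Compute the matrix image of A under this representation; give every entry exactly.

Bivector images (products of the table entries): rho(e_{14}) = rho(\mathbf{e}_{1})rho(\mathbf{e}_{4}) = \begin{pmatrix} 0 & 0 & 1 & 0 \\ 0 & 0 & 0 & -1 \\ 1 & 0 & 0 & 0 \\ 0 & -1 & 0 & 0 \end{pmatrix}.
M = (-2)*1 + (-\frac{1}{2})*rho(e_{2}) + (2)*rho(e_{14}), summed entrywise (1 is the identity matrix):
Answer: \begin{pmatrix} -2 & 0 & 2 & - \frac{1}{2} \\ 0 & -2 & - \frac{1}{2} & -2 \\ 2 & \frac{1}{2} & -2 & 0 \\ \frac{1}{2} & -2 & 0 & -2 \end{pmatrix}


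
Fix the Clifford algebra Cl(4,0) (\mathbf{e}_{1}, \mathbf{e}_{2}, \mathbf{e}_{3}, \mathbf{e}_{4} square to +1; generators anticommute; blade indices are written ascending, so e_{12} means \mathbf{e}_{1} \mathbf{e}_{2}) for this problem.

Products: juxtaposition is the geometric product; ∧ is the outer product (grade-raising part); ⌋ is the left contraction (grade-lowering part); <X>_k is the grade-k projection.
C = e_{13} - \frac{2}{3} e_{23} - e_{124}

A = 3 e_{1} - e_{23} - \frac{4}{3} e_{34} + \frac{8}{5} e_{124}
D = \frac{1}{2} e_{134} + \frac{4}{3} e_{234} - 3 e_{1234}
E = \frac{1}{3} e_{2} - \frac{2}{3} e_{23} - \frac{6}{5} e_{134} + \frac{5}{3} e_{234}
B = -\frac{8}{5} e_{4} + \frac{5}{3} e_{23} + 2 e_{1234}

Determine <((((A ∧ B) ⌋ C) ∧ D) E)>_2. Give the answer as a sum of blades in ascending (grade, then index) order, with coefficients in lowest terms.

step 1: -\frac{24}{5} e_{14} + 5 e_{123} + \frac{8}{5} e_{234}
step 2: \frac{24}{5} e_{2}
step 3: -\frac{12}{5} e_{1234}
step 4: 4 e_{1} + \frac{72}{25} e_{2} - \frac{8}{5} e_{14} - \frac{4}{5} e_{134}
step 5: -\frac{8}{5} e_{14}
Answer: -\frac{8}{5} e_{14}


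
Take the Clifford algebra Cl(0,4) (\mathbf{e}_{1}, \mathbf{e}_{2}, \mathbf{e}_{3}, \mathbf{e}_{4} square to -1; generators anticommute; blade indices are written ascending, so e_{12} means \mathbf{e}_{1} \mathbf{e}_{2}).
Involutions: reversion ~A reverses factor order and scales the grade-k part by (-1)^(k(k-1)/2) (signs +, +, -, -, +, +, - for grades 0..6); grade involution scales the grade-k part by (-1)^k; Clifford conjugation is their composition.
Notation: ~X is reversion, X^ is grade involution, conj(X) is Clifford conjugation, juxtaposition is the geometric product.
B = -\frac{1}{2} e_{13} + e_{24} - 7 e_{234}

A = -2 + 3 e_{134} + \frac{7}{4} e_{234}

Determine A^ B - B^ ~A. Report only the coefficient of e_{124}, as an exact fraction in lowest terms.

first term: \frac{49}{4} - \frac{7}{4} e_{3} - \frac{3}{2} e_{4} - 21 e_{12} + e_{13} - 2 e_{24} + 3 e_{123} - \frac{7}{8} e_{124} + 14 e_{234}
second term: -\frac{49}{4} - \frac{7}{4} e_{3} - \frac{3}{2} e_{4} - 21 e_{12} + e_{13} - 2 e_{24} - 3 e_{123} + \frac{7}{8} e_{124} - 14 e_{234}
Answer: -\frac{7}{4}


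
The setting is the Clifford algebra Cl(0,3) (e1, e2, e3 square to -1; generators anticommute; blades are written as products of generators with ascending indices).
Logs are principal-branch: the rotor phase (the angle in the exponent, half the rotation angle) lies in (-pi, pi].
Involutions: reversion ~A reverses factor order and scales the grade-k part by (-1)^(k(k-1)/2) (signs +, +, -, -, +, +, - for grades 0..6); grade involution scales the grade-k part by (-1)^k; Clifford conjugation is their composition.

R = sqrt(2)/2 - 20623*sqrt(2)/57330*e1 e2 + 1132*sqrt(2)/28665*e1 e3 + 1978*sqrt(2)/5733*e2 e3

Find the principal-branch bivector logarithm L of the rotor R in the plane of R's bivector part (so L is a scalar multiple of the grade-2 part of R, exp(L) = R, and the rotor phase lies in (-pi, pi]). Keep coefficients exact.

The scalar part of R is sqrt(2)/2, and that scalar determines the rotor phase on the principal branch; recovering the unit plane as bivector-part over sine of the phase gives L = phase * plane.
Concretely: cos(phase) = sqrt(2)/2 gives phase = ±pi/4, and since phase/sin(phase) is even the sign is immaterial: L = (phase/sin(phase)) * <R>_2 = (sqrt(2)*pi/4) * <R>_2.
Answer: -20623*pi/114660*e1 e2 + 566*pi/28665*e1 e3 + 989*pi/5733*e2 e3


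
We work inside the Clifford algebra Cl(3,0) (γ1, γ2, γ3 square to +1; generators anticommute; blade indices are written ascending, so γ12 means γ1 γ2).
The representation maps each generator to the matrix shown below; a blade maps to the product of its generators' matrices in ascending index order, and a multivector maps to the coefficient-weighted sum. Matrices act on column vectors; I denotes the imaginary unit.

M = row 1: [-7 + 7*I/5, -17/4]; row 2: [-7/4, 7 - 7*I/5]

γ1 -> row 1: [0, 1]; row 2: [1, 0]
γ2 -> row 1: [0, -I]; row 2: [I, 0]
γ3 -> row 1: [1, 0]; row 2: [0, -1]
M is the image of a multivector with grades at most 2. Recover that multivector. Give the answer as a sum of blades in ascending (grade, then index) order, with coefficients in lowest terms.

Method: 1, rho(γ1), rho(γ2), rho(γ3) form a trace-orthogonal basis of the 2x2 complex matrices (tr(X Y) = 2 if X = Y, else 0), so M = m0*1 + m1*rho(γ1) + m2*rho(γ2) + m3*rho(γ3) with m0 = tr(M)/2 = 0, m1 = tr(M rho(γ1))/2 = -3, m2 = tr(M rho(γ2))/2 = -5*I/4, m3 = tr(M rho(γ3))/2 = -7 + 7*I/5.
Multiplying table entries, the bivector images are rho(γ12) = I*rho(γ3), rho(γ13) = -I*rho(γ2), rho(γ23) = I*rho(γ1); with real blade coefficients the real parts of m0..m3 are the coefficients of 1, γ1, γ2, γ3 and the imaginary parts give the bivectors (γ23: Im m1, γ13: -Im m2, γ12: Im m3).
Answer: -3*γ1 - 7*γ3 + 7/5*γ12 + 5/4*γ13


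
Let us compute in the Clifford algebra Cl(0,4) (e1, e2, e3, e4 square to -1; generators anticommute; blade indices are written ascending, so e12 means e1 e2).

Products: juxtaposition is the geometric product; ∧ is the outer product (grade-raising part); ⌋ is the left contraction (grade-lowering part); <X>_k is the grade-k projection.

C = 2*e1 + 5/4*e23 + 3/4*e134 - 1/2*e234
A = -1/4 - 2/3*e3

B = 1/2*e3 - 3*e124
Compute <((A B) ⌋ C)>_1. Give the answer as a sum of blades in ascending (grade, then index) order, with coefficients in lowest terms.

step 1: 1/3 - 1/8*e3 + 3/4*e124 + 2*e1234
step 2: 2/3*e1 - 5/32*e2 - 3/32*e14 + 5/12*e23 + 1/16*e24 + 1/4*e134 - 1/6*e234
step 3: 2/3*e1 - 5/32*e2
Answer: 2/3*e1 - 5/32*e2


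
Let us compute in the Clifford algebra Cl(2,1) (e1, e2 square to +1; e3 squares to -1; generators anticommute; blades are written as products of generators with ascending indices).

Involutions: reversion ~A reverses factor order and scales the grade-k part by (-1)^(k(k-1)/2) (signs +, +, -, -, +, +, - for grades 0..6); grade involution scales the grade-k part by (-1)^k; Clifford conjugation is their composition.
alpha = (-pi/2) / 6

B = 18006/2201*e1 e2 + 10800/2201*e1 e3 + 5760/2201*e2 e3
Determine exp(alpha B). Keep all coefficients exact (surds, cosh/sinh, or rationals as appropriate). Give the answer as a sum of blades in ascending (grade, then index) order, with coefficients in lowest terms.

B^2 term by term: the squares give (18006/2201)^2*(e1 e2)^2 + (10800/2201)^2*(e1 e3)^2 + (5760/2201)^2*(e2 e3)^2 = 324216036/4844401*(-1) + 116640000/4844401*(+1) + 33177600/4844401*(+1) = -36 (each basis 2-blade squares to minus the product of its generators' squares); cross terms between blades sharing an index anticommute and cancel. So B^2 = -36.
B^2 = -36 — B^2 < 0, so the exponential closes trigonometrically: l = 6, alpha*l = -pi/2, so exp(alpha B) = cos(-pi/2) + (sin(-pi/2)/6)*B = 0 + (-1/6)*B.
Answer: -3001/2201*e1 e2 - 1800/2201*e1 e3 - 960/2201*e2 e3


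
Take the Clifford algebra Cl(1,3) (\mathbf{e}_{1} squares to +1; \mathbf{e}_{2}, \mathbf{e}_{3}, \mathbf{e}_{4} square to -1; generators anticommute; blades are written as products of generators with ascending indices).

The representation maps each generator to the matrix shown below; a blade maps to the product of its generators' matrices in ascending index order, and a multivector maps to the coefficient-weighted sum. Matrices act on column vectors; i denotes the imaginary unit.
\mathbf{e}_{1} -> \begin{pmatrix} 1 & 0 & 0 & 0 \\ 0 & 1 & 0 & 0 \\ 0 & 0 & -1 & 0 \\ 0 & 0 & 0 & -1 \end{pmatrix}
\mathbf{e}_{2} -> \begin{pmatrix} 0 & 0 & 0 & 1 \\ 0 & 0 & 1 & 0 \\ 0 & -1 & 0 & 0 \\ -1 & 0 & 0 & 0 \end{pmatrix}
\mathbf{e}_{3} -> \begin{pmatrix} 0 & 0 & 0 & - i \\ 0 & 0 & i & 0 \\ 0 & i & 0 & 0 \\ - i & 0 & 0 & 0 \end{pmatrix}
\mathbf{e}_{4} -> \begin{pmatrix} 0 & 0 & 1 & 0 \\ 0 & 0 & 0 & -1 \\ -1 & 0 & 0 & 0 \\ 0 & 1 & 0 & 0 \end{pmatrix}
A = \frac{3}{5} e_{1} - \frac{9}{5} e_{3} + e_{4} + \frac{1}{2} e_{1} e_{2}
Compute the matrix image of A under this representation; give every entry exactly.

Bivector images (products of the table entries): rho(e_{1} e_{2}) = rho(\mathbf{e}_{1})rho(\mathbf{e}_{2}) = \begin{pmatrix} 0 & 0 & 0 & 1 \\ 0 & 0 & 1 & 0 \\ 0 & 1 & 0 & 0 \\ 1 & 0 & 0 & 0 \end{pmatrix}.
M = (\frac{3}{5})*rho(e_{1}) + (-\frac{9}{5})*rho(e_{3}) + (1)*rho(e_{4}) + (\frac{1}{2})*rho(e_{1} e_{2}), summed entrywise:
Answer: \begin{pmatrix} \frac{3}{5} & 0 & 1 & \frac{1}{2} + \frac{9 i}{5} \\ 0 & \frac{3}{5} & \frac{1}{2} - \frac{9 i}{5} & -1 \\ -1 & \frac{1}{2} - \frac{9 i}{5} & - \frac{3}{5} & 0 \\ \frac{1}{2} + \frac{9 i}{5} & 1 & 0 & - \frac{3}{5} \end{pmatrix}


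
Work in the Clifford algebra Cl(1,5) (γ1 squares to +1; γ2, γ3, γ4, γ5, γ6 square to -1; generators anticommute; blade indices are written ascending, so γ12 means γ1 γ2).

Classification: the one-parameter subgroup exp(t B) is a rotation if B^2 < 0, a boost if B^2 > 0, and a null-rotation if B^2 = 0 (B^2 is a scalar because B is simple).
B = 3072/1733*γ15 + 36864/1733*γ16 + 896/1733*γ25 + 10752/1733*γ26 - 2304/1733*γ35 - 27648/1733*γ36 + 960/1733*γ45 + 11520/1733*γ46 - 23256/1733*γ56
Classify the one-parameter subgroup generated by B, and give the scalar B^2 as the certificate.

B^2 term by term: the squares give (3072/1733)^2*(γ15)^2 + (36864/1733)^2*(γ16)^2 + (896/1733)^2*(γ25)^2 + (10752/1733)^2*(γ26)^2 + (-2304/1733)^2*(γ35)^2 + (-27648/1733)^2*(γ36)^2 + (960/1733)^2*(γ45)^2 + (11520/1733)^2*(γ46)^2 + (-23256/1733)^2*(γ56)^2 = 9437184/3003289*(+1) + 1358954496/3003289*(+1) + 802816/3003289*(-1) + 115605504/3003289*(-1) + 5308416/3003289*(-1) + 764411904/3003289*(-1) + 921600/3003289*(-1) + 132710400/3003289*(-1) + 540841536/3003289*(-1) = -64 (each basis 2-blade squares to minus the product of its generators' squares); cross terms between blades sharing an index anticommute and cancel; the commuting (index-disjoint) pairs give grade-4 terms 2*c*c'*(blade product), which cancel blade by blade — γ1256: -66060288/3003289 + 66060288/3003289 = 0; γ1356: 169869312/3003289 - 169869312/3003289 = 0; γ1456: -70778880/3003289 + 70778880/3003289 = 0; γ2356: 49545216/3003289 - 49545216/3003289 = 0; γ2456: -20643840/3003289 + 20643840/3003289 = 0; γ3456: 53084160/3003289 - 53084160/3003289 = 0 — confirming B is simple. So B^2 = -64.
Answer: rotation, certificate B^2 = -64. Note: conjugating B changes its blade decomposition but never the scalar B^2 = -64, whose sign settles the classification.


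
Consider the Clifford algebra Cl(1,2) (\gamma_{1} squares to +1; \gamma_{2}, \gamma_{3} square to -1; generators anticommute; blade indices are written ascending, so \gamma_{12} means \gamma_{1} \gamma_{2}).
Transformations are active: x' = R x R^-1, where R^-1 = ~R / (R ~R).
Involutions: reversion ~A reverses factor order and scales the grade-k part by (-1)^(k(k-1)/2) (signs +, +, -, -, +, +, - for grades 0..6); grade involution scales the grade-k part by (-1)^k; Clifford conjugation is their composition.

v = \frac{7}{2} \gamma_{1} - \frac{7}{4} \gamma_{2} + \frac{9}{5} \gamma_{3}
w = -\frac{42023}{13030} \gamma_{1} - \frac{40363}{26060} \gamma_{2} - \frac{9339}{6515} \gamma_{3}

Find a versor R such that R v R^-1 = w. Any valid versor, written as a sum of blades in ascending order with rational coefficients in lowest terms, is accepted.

Key observation: q(v) = q(w) = \frac{2379}{400} (sandwiches preserve the norm), so R = v + w = \frac{1791}{6515} \gamma_{1} - \frac{21492}{6515} \gamma_{2} + \frac{2388}{6515} \gamma_{3} works whenever it is invertible — the component of v along it is kept and (v - w)/2 reverses, sending v to w.
Answer: \frac{1791}{6515} \gamma_{1} - \frac{21492}{6515} \gamma_{2} + \frac{2388}{6515} \gamma_{3}


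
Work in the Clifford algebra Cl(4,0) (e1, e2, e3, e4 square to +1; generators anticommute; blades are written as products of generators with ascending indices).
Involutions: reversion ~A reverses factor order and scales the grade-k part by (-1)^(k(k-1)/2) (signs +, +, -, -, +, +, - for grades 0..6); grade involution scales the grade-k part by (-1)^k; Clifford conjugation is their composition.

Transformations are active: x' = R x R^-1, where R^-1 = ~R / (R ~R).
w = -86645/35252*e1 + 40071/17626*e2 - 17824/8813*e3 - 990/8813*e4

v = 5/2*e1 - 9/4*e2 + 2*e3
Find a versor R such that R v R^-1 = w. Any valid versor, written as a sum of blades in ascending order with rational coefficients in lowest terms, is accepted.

Key observation: q(v) = q(w) = 245/16 (sandwiches preserve the norm), so R = v + w = 1485/35252*e1 + 825/35252*e2 - 198/8813*e3 - 990/8813*e4 works whenever it is invertible — the component of v along it is kept and (v - w)/2 reverses, sending v to w.
Answer: 1485/35252*e1 + 825/35252*e2 - 198/8813*e3 - 990/8813*e4


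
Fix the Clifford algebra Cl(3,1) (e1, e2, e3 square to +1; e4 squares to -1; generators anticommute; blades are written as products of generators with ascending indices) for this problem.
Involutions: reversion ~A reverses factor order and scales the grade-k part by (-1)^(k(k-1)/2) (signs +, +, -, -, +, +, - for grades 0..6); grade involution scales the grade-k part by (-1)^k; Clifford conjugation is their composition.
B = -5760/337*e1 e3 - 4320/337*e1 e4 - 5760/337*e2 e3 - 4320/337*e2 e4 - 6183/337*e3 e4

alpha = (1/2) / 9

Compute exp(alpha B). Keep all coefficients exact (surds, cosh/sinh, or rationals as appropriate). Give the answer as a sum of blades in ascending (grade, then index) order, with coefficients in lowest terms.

B^2 term by term: the squares give (-5760/337)^2*(e1 e3)^2 + (-4320/337)^2*(e1 e4)^2 + (-5760/337)^2*(e2 e3)^2 + (-4320/337)^2*(e2 e4)^2 + (-6183/337)^2*(e3 e4)^2 = 33177600/113569*(-1) + 18662400/113569*(+1) + 33177600/113569*(-1) + 18662400/113569*(+1) + 38229489/113569*(+1) = 81 (each basis 2-blade squares to minus the product of its generators' squares); cross terms between blades sharing an index anticommute and cancel; the commuting (index-disjoint) pairs give grade-4 terms 2*c*c'*(blade product), which cancel blade by blade — e1 e2 e3 e4: -49766400/113569 + 49766400/113569 = 0 — confirming B is simple. So B^2 = 81.
B^2 = 81 — hyperbolic case — the even/odd split gives cosh and sinh: l = 9, alpha*l = 1/2, so exp(alpha B) = cosh(1/2) + (sinh(1/2)/9)*B = cosh(1/2) + (sinh(1/2)/9)*B.
Answer: cosh(1/2) - 640*sinh(1/2)/337*e1 e3 - 480*sinh(1/2)/337*e1 e4 - 640*sinh(1/2)/337*e2 e3 - 480*sinh(1/2)/337*e2 e4 - 687*sinh(1/2)/337*e3 e4


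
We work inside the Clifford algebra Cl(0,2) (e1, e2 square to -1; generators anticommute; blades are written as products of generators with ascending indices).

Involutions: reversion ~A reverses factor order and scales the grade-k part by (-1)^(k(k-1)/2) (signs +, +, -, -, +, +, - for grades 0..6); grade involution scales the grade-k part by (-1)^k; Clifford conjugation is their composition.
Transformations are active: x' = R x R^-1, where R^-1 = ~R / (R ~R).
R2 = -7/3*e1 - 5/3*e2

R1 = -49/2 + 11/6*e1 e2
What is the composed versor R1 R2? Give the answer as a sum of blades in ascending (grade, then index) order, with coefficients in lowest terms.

Distribute over the terms of R1 (each basis-blade product reordered to ascending indices, repeated generators contracted through their squares):
(-49/2) R2 = 343/6*e1 + 245/6*e2
(11/6*e1 e2) R2 = 55/18*e1 - 77/18*e2
Summing the partial products and collecting blades:
Answer: 542/9*e1 + 329/9*e2


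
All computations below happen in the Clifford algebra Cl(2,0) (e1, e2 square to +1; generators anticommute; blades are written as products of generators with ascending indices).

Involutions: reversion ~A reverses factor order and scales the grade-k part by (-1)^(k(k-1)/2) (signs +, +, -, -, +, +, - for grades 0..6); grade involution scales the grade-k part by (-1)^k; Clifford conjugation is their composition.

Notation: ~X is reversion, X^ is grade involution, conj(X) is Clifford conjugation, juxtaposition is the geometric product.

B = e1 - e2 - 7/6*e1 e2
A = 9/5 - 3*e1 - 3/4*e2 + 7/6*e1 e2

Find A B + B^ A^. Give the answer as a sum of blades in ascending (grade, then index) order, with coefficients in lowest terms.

first term: -8/9 - 29/120*e1 + 8/15*e2 + 33/20*e1 e2
second term: -8/9 - 461/120*e1 + 62/15*e2 - 117/20*e1 e2
Answer: -16/9 - 49/12*e1 + 14/3*e2 - 21/5*e1 e2


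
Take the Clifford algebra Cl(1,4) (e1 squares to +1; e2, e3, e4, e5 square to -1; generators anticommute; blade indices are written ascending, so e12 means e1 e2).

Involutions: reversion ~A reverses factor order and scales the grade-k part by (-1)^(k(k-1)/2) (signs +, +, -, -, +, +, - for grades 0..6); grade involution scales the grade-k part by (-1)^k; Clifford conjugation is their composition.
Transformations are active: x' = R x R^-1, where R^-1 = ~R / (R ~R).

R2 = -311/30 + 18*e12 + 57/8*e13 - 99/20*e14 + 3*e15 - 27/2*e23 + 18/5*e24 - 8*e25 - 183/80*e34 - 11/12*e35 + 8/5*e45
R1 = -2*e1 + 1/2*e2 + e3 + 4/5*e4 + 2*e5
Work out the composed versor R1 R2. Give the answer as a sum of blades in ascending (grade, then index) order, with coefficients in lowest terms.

Distribute over the terms of R1 (each basis-blade product reordered to ascending indices, repeated generators contracted through their squares):
(-2*e1) R2 = 311/15*e1 - 36*e2 - 57/4*e3 + 99/10*e4 - 6*e5 + 27*e123 - 36/5*e124 + 16*e125 + 183/40*e134 + 11/6*e135 - 16/5*e145
(1/2*e2) R2 = 9*e1 - 311/60*e2 + 27/4*e3 - 9/5*e4 + 4*e5 - 57/16*e123 + 99/40*e124 - 3/2*e125 - 183/160*e234 - 11/24*e235 + 4/5*e245
(e3) R2 = 57/8*e1 - 27/2*e2 - 311/30*e3 + 183/80*e4 + 11/12*e5 + 18*e123 + 99/20*e134 - 3*e135 - 18/5*e234 + 8*e235 + 8/5*e345
(4/5*e4) R2 = -99/25*e1 + 72/25*e2 - 183/100*e3 - 622/75*e4 - 32/25*e5 + 72/5*e124 + 57/10*e134 - 12/5*e145 - 54/5*e234 + 32/5*e245 + 11/15*e345
(2*e5) R2 = 6*e1 - 16*e2 - 11/6*e3 + 16/5*e4 - 311/15*e5 + 36*e125 + 57/4*e135 - 99/10*e145 - 27*e235 + 36/5*e245 - 183/40*e345
Summing the partial products and collecting blades:
Answer: 23339/600*e1 - 20341/300*e2 - 2153/100*e3 + 6353/1200*e4 - 6929/300*e5 + 663/16*e123 + 387/40*e124 + 101/2*e125 + 609/40*e134 + 157/12*e135 - 31/2*e145 - 2487/160*e234 - 467/24*e235 + 72/5*e245 - 269/120*e345


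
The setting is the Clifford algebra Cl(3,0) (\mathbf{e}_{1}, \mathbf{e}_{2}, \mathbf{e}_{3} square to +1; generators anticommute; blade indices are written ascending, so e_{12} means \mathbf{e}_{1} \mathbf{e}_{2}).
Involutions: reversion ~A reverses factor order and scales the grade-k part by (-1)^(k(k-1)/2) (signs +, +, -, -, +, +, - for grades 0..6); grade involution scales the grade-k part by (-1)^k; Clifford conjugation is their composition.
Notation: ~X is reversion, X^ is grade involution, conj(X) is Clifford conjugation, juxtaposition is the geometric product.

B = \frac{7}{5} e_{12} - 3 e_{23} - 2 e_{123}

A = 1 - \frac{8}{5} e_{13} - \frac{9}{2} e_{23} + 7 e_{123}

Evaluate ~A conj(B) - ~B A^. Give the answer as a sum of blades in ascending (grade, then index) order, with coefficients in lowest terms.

first term: -\frac{55}{2} + 30 e_{1} - \frac{16}{5} e_{2} - \frac{49}{5} e_{3} - \frac{31}{5} e_{12} + \frac{63}{10} e_{13} + \frac{19}{25} e_{23} - 2 e_{123}
second term: \frac{55}{2} + 30 e_{1} - \frac{16}{5} e_{2} - \frac{49}{5} e_{3} - \frac{31}{5} e_{12} + \frac{63}{10} e_{13} + \frac{19}{25} e_{23} + 2 e_{123}
Answer: -55 - 4 e_{123}


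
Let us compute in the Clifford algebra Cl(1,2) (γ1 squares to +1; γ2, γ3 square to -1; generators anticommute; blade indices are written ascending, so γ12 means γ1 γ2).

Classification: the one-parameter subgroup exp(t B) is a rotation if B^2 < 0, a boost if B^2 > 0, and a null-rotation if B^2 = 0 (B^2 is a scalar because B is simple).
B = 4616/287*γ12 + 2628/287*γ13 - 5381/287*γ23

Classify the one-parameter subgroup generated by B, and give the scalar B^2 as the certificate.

B^2 term by term: the squares give (4616/287)^2*(γ12)^2 + (2628/287)^2*(γ13)^2 + (-5381/287)^2*(γ23)^2 = 21307456/82369*(+1) + 6906384/82369*(+1) + 28955161/82369*(-1) = -9 (each basis 2-blade squares to minus the product of its generators' squares); cross terms between blades sharing an index anticommute and cancel. So B^2 = -9.
Answer: rotation, certificate B^2 = -9. The class reads off the invariant scalar -9 directly.


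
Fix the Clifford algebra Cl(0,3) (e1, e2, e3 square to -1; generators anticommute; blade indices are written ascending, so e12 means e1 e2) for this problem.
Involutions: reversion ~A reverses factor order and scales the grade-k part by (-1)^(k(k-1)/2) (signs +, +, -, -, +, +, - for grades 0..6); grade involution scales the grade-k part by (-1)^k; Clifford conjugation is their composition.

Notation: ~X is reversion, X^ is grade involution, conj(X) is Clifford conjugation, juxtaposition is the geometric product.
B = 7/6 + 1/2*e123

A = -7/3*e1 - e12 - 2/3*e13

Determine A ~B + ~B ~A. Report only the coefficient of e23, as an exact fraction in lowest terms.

first term: -49/18*e1 + 1/3*e2 - 1/2*e3 - 7/6*e12 - 7/9*e13 - 7/6*e23
second term: -49/18*e1 - 1/3*e2 + 1/2*e3 + 7/6*e12 + 7/9*e13 - 7/6*e23
Answer: -7/3


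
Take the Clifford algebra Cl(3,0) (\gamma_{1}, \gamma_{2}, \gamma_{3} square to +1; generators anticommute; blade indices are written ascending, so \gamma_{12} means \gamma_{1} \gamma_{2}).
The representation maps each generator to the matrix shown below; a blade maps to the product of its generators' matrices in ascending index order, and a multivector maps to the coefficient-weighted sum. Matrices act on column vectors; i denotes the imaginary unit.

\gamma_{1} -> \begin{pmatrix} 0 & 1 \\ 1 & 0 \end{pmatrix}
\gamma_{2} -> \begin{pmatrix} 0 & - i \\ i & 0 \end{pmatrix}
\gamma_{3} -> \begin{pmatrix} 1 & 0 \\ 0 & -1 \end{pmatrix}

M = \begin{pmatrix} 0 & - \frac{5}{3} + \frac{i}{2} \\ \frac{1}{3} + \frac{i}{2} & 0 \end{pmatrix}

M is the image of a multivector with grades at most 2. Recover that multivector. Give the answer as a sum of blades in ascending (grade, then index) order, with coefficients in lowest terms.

Method: 1, rho(\gamma_{1}), rho(\gamma_{2}), rho(\gamma_{3}) form a trace-orthogonal basis of the 2x2 complex matrices (tr(X Y) = 2 if X = Y, else 0), so M = m0*1 + m1*rho(\gamma_{1}) + m2*rho(\gamma_{2}) + m3*rho(\gamma_{3}) with m0 = tr(M)/2 = 0, m1 = tr(M rho(\gamma_{1}))/2 = - \frac{2}{3} + \frac{i}{2}, m2 = tr(M rho(\gamma_{2}))/2 = - i, m3 = tr(M rho(\gamma_{3}))/2 = 0.
Multiplying table entries, the bivector images are rho(\gamma_{12}) = i*rho(\gamma_{3}), rho(\gamma_{13}) = -i*rho(\gamma_{2}), rho(\gamma_{23}) = i*rho(\gamma_{1}); with real blade coefficients the real parts of m0..m3 are the coefficients of 1, \gamma_{1}, \gamma_{2}, \gamma_{3} and the imaginary parts give the bivectors (\gamma_{23}: Im m1, \gamma_{13}: -Im m2, \gamma_{12}: Im m3).
Answer: -\frac{2}{3} \gamma_{1} + \gamma_{13} + \frac{1}{2} \gamma_{23}


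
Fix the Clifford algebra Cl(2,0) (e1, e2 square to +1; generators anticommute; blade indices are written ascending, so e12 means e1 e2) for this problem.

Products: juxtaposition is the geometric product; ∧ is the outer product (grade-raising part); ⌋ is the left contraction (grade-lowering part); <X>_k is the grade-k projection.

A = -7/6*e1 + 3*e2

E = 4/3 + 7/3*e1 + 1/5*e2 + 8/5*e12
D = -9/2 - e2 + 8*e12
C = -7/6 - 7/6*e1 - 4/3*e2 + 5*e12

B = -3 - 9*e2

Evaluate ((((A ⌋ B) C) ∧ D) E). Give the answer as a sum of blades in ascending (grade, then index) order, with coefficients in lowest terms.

step 1: -27
step 2: 63/2 + 63/2*e1 + 36*e2 - 135*e12
step 3: -567/4 - 567/4*e1 - 387/2*e2 + 828*e12
step 4: -7533/4 - 891/20*e1 - 48903/20*e2 + 26007/20*e12
Answer: -7533/4 - 891/20*e1 - 48903/20*e2 + 26007/20*e12


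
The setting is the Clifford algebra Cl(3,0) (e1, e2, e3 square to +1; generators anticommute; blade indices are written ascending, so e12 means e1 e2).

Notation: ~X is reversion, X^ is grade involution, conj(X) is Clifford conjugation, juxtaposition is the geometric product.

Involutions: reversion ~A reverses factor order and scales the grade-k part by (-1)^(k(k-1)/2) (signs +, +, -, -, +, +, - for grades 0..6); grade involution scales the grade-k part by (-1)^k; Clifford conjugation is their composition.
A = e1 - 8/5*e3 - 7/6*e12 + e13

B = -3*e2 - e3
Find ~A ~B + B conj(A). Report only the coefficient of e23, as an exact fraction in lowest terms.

first term: 8/5 - 5/2*e1 - 3*e12 - e13 - 24/5*e23 - 25/6*e123
second term: -8/5 + 5/2*e1 - 3*e12 - e13 - 24/5*e23 - 25/6*e123
Answer: -48/5


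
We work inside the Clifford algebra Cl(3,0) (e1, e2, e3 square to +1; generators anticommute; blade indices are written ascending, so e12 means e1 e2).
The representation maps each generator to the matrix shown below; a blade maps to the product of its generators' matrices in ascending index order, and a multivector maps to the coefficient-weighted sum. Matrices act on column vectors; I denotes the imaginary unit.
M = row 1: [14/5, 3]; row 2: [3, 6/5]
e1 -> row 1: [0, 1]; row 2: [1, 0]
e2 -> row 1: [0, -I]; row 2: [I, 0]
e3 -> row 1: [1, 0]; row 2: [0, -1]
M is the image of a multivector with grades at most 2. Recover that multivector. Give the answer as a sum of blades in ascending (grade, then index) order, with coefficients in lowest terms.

Method: 1, rho(e1), rho(e2), rho(e3) form a trace-orthogonal basis of the 2x2 complex matrices (tr(X Y) = 2 if X = Y, else 0), so M = m0*1 + m1*rho(e1) + m2*rho(e2) + m3*rho(e3) with m0 = tr(M)/2 = 2, m1 = tr(M rho(e1))/2 = 3, m2 = tr(M rho(e2))/2 = 0, m3 = tr(M rho(e3))/2 = 4/5.
Multiplying table entries, the bivector images are rho(e12) = I*rho(e3), rho(e13) = -I*rho(e2), rho(e23) = I*rho(e1); with real blade coefficients the real parts of m0..m3 are the coefficients of 1, e1, e2, e3 and the imaginary parts give the bivectors (e23: Im m1, e13: -Im m2, e12: Im m3).
Answer: 2 + 3*e1 + 4/5*e3


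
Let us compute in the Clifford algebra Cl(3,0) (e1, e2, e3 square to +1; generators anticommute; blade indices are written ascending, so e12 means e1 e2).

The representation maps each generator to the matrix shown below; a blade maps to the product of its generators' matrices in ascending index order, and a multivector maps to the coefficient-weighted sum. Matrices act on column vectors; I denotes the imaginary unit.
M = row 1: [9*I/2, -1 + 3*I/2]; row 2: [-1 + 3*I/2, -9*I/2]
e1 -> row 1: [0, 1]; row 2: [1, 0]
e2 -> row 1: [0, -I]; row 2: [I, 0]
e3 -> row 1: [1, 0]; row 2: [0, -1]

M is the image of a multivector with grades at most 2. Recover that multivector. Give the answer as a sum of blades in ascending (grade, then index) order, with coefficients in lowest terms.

Method: 1, rho(e1), rho(e2), rho(e3) form a trace-orthogonal basis of the 2x2 complex matrices (tr(X Y) = 2 if X = Y, else 0), so M = m0*1 + m1*rho(e1) + m2*rho(e2) + m3*rho(e3) with m0 = tr(M)/2 = 0, m1 = tr(M rho(e1))/2 = -1 + 3*I/2, m2 = tr(M rho(e2))/2 = 0, m3 = tr(M rho(e3))/2 = 9*I/2.
Multiplying table entries, the bivector images are rho(e12) = I*rho(e3), rho(e13) = -I*rho(e2), rho(e23) = I*rho(e1); with real blade coefficients the real parts of m0..m3 are the coefficients of 1, e1, e2, e3 and the imaginary parts give the bivectors (e23: Im m1, e13: -Im m2, e12: Im m3).
Answer: -e1 + 9/2*e12 + 3/2*e23


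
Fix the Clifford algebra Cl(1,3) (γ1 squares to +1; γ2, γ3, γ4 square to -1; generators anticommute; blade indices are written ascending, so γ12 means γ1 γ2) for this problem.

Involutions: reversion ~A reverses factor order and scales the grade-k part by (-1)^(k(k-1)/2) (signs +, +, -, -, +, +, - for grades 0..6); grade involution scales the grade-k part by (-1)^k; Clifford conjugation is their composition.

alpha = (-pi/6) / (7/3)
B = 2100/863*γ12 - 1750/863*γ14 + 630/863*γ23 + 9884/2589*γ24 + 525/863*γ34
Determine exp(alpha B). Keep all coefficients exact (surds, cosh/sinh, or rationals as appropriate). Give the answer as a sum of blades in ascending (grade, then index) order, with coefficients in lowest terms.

B^2 term by term: the squares give (2100/863)^2*(γ12)^2 + (-1750/863)^2*(γ14)^2 + (630/863)^2*(γ23)^2 + (9884/2589)^2*(γ24)^2 + (525/863)^2*(γ34)^2 = 4410000/744769*(+1) + 3062500/744769*(+1) + 396900/744769*(-1) + 97693456/6702921*(-1) + 275625/744769*(-1) = -49/9 (each basis 2-blade squares to minus the product of its generators' squares); cross terms between blades sharing an index anticommute and cancel; the commuting (index-disjoint) pairs give grade-4 terms 2*c*c'*(blade product), which cancel blade by blade — γ1234: 2205000/744769 - 2205000/744769 = 0 — confirming B is simple. So B^2 = -49/9.
B^2 = -49/9 — a negative square means the series sums to a rotation: l = 7/3, alpha*l = -pi/6, so exp(alpha B) = cos(-pi/6) + (sin(-pi/6)/(7/3))*B = sqrt(3)/2 + (-3/14)*B.
Answer: sqrt(3)/2 - 450/863*γ12 + 375/863*γ14 - 135/863*γ23 - 706/863*γ24 - 225/1726*γ34
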